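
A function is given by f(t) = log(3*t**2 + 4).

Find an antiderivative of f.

An antiderivative is F(t) = (3*t*log(3*t**2 + 4) - 6*t + 4*sqrt(3)*atan(sqrt(3)*t/2))/3.

Since d/dt undoes antidifferentiation here, F'(t) = f(t) is required of F(t).
Check: d/dt[(3*t*log(3*t**2 + 4) - 6*t + 4*sqrt(3)*atan(sqrt(3)*t/2))/3] = log(3*t**2 + 4) = f(t).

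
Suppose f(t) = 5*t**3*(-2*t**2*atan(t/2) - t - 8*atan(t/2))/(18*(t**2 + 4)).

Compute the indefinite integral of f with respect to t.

F(t) = -5*t**4*atan(t/2)/36 + C

Recognize the product-rule pattern: f = u'v + uv' with u = -5*t**4/36, v = atan(t/2), so integration by parts undoes it.
Check: d/dt[-5*t**4*atan(t/2)/36] = (-10*t**5*atan(t/2) - 5*t**4 - 40*t**3*atan(t/2))/(18*t**2 + 72), which equals f(t).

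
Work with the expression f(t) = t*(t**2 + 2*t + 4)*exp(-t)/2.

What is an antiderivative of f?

Recognize the product-rule pattern: f = u'v + uv' with u = -t**3/2 - 5*t**2/2 - 7*t - 7, v = exp(-t), so integration by parts undoes it.
Check: d/dt[(-t**3 - 5*t**2 - 14*t - 14)*exp(-t)/2] = (t**3 + 2*t**2 + 4*t)*exp(-t)/2, which equals f(t).

An antiderivative is F(t) = (-t**3 - 5*t**2 - 14*t - 14)*exp(-t)/2.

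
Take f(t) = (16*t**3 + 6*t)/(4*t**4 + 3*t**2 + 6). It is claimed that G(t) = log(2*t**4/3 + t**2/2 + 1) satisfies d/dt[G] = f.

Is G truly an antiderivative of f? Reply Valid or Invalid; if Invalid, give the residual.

Valid - the claim checks out under differentiation.

d/dt[G] = (16*t**3 + 6*t)/(4*t**4 + 3*t**2 + 6)
This equals f(t) exactly, so the claim holds.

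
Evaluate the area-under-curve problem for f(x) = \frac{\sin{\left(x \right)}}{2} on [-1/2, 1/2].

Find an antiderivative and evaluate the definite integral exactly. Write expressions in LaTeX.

Check any antiderivative F(x) by computing F'(x) and comparing it with f(x).
F(x) = - \frac{\cos{\left(x \right)}}{2} is an antiderivative of f.
Check: d/dx[- \frac{\cos{\left(x \right)}}{2}] = \frac{\sin{\left(x \right)}}{2} = f(x).
F(1/2) = - \frac{\cos{\left(\frac{1}{2} \right)}}{2}; F(-1/2) = - \frac{\cos{\left(\frac{1}{2} \right)}}{2}.
Integral = F(1/2) - F(-1/2) = 0.

Antiderivative: F(x) = - \frac{\cos{\left(x \right)}}{2}; value = 0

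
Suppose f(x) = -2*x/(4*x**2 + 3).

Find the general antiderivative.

The substitution u = 2*x**2 + 3/2 works: f is exactly (dF/du)*(du/dx) for that inner function.
Check: d/dx[-log(2*x**2 + 3/2)/4] = -2*x/(4*x**2 + 3) = f(x).

F(x) = -log(2*x**2 + 3/2)/4 + C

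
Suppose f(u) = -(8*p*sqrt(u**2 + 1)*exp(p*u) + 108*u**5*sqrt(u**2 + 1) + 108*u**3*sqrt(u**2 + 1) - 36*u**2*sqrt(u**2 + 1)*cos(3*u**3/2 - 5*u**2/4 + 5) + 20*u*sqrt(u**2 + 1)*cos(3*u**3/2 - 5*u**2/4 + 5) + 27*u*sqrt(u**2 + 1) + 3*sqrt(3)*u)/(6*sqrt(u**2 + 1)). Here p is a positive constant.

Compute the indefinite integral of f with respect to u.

F(u) = (-12*sqrt(3)*sqrt(u**2 + 1) - 9*(2*u**2 + 1)**3 - 32*exp(p*u) + 32*sin(3*u**3/2 - 5*u**2/4 + 5))/24 + C

For F(u) to be correct the identity F'(u) - f(u) = 0 must hold.
Check: d/du[(-12*sqrt(3)*sqrt(u**2 + 1) - 9*(2*u**2 + 1)**3 - 32*exp(p*u) + 32*sin(3*u**3/2 - 5*u**2/4 + 5))/24] = (-8*p*sqrt(u**2 + 1)*exp(p*u) - 108*u**5*sqrt(u**2 + 1) - 108*u**3*sqrt(u**2 + 1) + 36*u**2*sqrt(u**2 + 1)*cos(3*u**3/2 - 5*u**2/4 + 5) - 20*u*sqrt(u**2 + 1)*cos(3*u**3/2 - 5*u**2/4 + 5) - 27*u*sqrt(u**2 + 1) - 3*sqrt(3)*u)/(6*sqrt(u**2 + 1)), which equals f(u).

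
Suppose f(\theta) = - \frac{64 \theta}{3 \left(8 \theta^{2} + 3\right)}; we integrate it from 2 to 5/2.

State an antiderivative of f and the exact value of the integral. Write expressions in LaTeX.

Antiderivative: F(\theta) = - \frac{4 \log{\left(4 \theta^{2} + \frac{3}{2} \right)}}{3}; value = - \frac{4 \log{\left(\frac{53}{2} \right)}}{3} + \frac{4 \log{\left(\frac{35}{2} \right)}}{3}

The substitution u = 4 \theta^{2} + \frac{3}{2} works: f is exactly (dF/du)*(du/d\theta) for that inner function.
F(\theta) = - \frac{4 \log{\left(4 \theta^{2} + \frac{3}{2} \right)}}{3} is an antiderivative of f.
Check: d/d\theta[- \frac{4 \log{\left(4 \theta^{2} + \frac{3}{2} \right)}}{3}] = - \frac{64 \theta}{24 \theta^{2} + 9}, which equals f(\theta).
F(5/2) = - \frac{4 \log{\left(\frac{53}{2} \right)}}{3}; F(2) = - \frac{4 \log{\left(\frac{35}{2} \right)}}{3}.
Integral = F(5/2) - F(2) = - \frac{4 \log{\left(\frac{53}{2} \right)}}{3} + \frac{4 \log{\left(\frac{35}{2} \right)}}{3}.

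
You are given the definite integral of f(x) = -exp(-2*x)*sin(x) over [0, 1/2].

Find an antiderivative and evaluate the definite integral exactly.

Antiderivative: F(x) = 2*exp(-2*x)*sin(x)/5 + exp(-2*x)*cos(x)/5; value = -1/5 + exp(-1)*cos(1/2)/5 + 2*exp(-1)*sin(1/2)/5

Any candidate F(x) must reproduce f(x) exactly when differentiated.
F(x) = 2*exp(-2*x)*sin(x)/5 + exp(-2*x)*cos(x)/5 is an antiderivative of f.
Check: d/dx[2*exp(-2*x)*sin(x)/5 + exp(-2*x)*cos(x)/5] = -exp(-2*x)*sin(x) = f(x).
F(1/2) = exp(-1)*cos(1/2)/5 + 2*exp(-1)*sin(1/2)/5; F(0) = 1/5.
Integral = F(1/2) - F(0) = -1/5 + exp(-1)*cos(1/2)/5 + 2*exp(-1)*sin(1/2)/5.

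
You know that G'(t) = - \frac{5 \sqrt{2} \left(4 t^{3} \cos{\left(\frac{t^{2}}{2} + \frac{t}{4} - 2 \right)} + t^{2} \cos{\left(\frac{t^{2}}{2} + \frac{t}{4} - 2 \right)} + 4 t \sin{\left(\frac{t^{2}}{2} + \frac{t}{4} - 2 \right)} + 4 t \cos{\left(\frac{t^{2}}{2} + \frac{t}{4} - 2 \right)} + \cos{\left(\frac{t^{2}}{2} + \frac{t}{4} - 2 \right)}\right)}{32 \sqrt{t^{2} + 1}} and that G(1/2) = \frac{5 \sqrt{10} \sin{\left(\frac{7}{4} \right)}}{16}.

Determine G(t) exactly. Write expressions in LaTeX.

G(t) = - \frac{5 \sqrt{2 t^{2} + 2} \sin{\left(\frac{t^{2}}{2} + \frac{t}{4} - 2 \right)}}{8}

G'(t) has the shape u'v + uv' for u = - \frac{5 \sqrt{2 t^{2} + 2}}{8} and v = \sin{\left(\frac{t^{2}}{2} + \frac{t}{4} - 2 \right)} — it is the derivative of the product u*v.
A general antiderivative is - \frac{5 \sqrt{2 t^{2} + 2} \sin{\left(\frac{t^{2}}{2} + \frac{t}{4} - 2 \right)}}{8} + C.
The condition gives C = \frac{5 \sqrt{10} \sin{\left(\frac{7}{4} \right)}}{16} - (\frac{5 \sqrt{10} \sin{\left(\frac{7}{4} \right)}}{16}) = 0.
So G(t) = - \frac{5 \sqrt{2 t^{2} + 2} \sin{\left(\frac{t^{2}}{2} + \frac{t}{4} - 2 \right)}}{8}.
Check: d/dt[- \frac{5 \sqrt{2 t^{2} + 2} \sin{\left(\frac{t^{2}}{2} + \frac{t}{4} - 2 \right)}}{8}] = \frac{- 20 \sqrt{2} t^{3} \cos{\left(\frac{t^{2}}{2} + \frac{t}{4} - 2 \right)} - 5 \sqrt{2} t^{2} \cos{\left(\frac{t^{2}}{2} + \frac{t}{4} - 2 \right)} - 20 \sqrt{2} t \sin{\left(\frac{t^{2}}{2} + \frac{t}{4} - 2 \right)} - 20 \sqrt{2} t \cos{\left(\frac{t^{2}}{2} + \frac{t}{4} - 2 \right)} - 5 \sqrt{2} \cos{\left(\frac{t^{2}}{2} + \frac{t}{4} - 2 \right)}}{32 \sqrt{t^{2} + 1}}, which equals G'(t).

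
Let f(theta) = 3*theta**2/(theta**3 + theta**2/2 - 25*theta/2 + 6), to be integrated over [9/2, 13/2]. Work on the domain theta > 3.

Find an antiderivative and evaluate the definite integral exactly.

Antiderivative: F(theta) = 54*log(theta - 3)/35 - log(theta - 1/2)/15 + 32*log(theta + 4)/21; value = -32*log(17/2)/21 - 54*log(3/2)/35 - log(6)/15 + log(4)/15 + 54*log(7/2)/35 + 32*log(21/2)/21

Factor the denominator ((theta - 3)*(theta + 4)*(2*theta - 1)) and decompose: f = -2/(15*(2*theta - 1)) + 32/(21*(theta + 4)) + 54/(35*(theta - 3)); each piece integrates to a log, atan, or power term.
F(theta) = 54*log(theta - 3)/35 - log(theta - 1/2)/15 + 32*log(theta + 4)/21 is an antiderivative of f.
Check: d/dtheta[54*log(theta - 3)/35 - log(theta - 1/2)/15 + 32*log(theta + 4)/21] = 6*theta**2/(2*theta**3 + theta**2 - 25*theta + 12), which equals f(theta).
F(13/2) = -log(6)/15 + 54*log(7/2)/35 + 32*log(21/2)/21; F(9/2) = -log(4)/15 + 54*log(3/2)/35 + 32*log(17/2)/21.
Integral = F(13/2) - F(9/2) = -32*log(17/2)/21 - 54*log(3/2)/35 - log(6)/15 + log(4)/15 + 54*log(7/2)/35 + 32*log(21/2)/21.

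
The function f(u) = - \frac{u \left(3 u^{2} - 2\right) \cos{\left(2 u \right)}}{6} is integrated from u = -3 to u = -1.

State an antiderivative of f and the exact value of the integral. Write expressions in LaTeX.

An antiderivative F(u) passes only if d/du[F] lands on f(u) exactly.
F(u) = - \frac{u^{3} \sin{\left(2 u \right)}}{4} - \frac{3 u^{2} \cos{\left(2 u \right)}}{8} + \frac{13 u \sin{\left(2 u \right)}}{24} + \frac{13 \cos{\left(2 u \right)}}{48} is an antiderivative of f.
Check: d/du[- \frac{u^{3} \sin{\left(2 u \right)}}{4} - \frac{3 u^{2} \cos{\left(2 u \right)}}{8} + \frac{13 u \sin{\left(2 u \right)}}{24} + \frac{13 \cos{\left(2 u \right)}}{48}] = - \frac{u^{3} \cos{\left(2 u \right)}}{2} + \frac{u \cos{\left(2 u \right)}}{3}, which equals f(u).
F(-1) = - \frac{5 \cos{\left(2 \right)}}{48} + \frac{7 \sin{\left(2 \right)}}{24}; F(-3) = - \frac{149 \cos{\left(6 \right)}}{48} - \frac{41 \sin{\left(6 \right)}}{8}.
Integral = F(-1) - F(-3) = \frac{41 \sin{\left(6 \right)}}{8} - \frac{5 \cos{\left(2 \right)}}{48} + \frac{7 \sin{\left(2 \right)}}{24} + \frac{149 \cos{\left(6 \right)}}{48}.

Antiderivative: F(u) = - \frac{u^{3} \sin{\left(2 u \right)}}{4} - \frac{3 u^{2} \cos{\left(2 u \right)}}{8} + \frac{13 u \sin{\left(2 u \right)}}{24} + \frac{13 \cos{\left(2 u \right)}}{48}; value = \frac{41 \sin{\left(6 \right)}}{8} - \frac{5 \cos{\left(2 \right)}}{48} + \frac{7 \sin{\left(2 \right)}}{24} + \frac{149 \cos{\left(6 \right)}}{48}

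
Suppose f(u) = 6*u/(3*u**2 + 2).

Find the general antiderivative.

F(u) = log(u**2 + 2/3) + C

The substitution w = u**2 + 2/3 works: f is exactly (dF/dw)*(dw/du) for that inner function.
Check: d/du[log(u**2 + 2/3)] = 6*u/(3*u**2 + 2) = f(u).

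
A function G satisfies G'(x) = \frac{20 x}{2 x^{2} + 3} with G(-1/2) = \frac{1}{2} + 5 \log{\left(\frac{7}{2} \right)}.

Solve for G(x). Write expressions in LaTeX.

G(x) = 5 \log{\left(2 x^{2} + 3 \right)} + \frac{1}{2}

The substitution u = 2 x^{2} + 3 works: G'(x) is exactly (dG/du)*(du/dx) for that inner function.
A general antiderivative is 5 \log{\left(2 x^{2} + 3 \right)} + C.
The condition gives C = \frac{1}{2} + 5 \log{\left(\frac{7}{2} \right)} - (5 \log{\left(\frac{7}{2} \right)}) = \frac{1}{2}.
So G(x) = 5 \log{\left(2 x^{2} + 3 \right)} + \frac{1}{2}.
Check: d/dx[5 \log{\left(2 x^{2} + 3 \right)} + \frac{1}{2}] = \frac{20 x}{2 x^{2} + 3} = G'(x).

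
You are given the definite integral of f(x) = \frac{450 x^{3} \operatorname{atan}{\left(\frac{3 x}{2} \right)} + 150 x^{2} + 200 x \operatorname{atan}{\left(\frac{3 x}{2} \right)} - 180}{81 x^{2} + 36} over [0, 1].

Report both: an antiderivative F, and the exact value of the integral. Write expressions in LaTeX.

Antiderivative: F(x) = \frac{5 \left(5 x^{2} - 6\right) \operatorname{atan}{\left(\frac{3 x}{2} \right)}}{9}; value = - \frac{5 \operatorname{atan}{\left(\frac{3}{2} \right)}}{9}

f has the shape u'v + uv' for u = \frac{25 x^{2}}{9} - \frac{10}{3} and v = \operatorname{atan}{\left(\frac{3 x}{2} \right)} — it is the derivative of the product u*v.
F(x) = \frac{5 \left(5 x^{2} - 6\right) \operatorname{atan}{\left(\frac{3 x}{2} \right)}}{9} is an antiderivative of f.
Check: d/dx[\frac{5 \left(5 x^{2} - 6\right) \operatorname{atan}{\left(\frac{3 x}{2} \right)}}{9}] = \frac{450 x^{3} \operatorname{atan}{\left(\frac{3 x}{2} \right)} + 150 x^{2} + 200 x \operatorname{atan}{\left(\frac{3 x}{2} \right)} - 180}{81 x^{2} + 36} = f(x).
F(1) = - \frac{5 \operatorname{atan}{\left(\frac{3}{2} \right)}}{9}; F(0) = 0.
Integral = F(1) - F(0) = - \frac{5 \operatorname{atan}{\left(\frac{3}{2} \right)}}{9}.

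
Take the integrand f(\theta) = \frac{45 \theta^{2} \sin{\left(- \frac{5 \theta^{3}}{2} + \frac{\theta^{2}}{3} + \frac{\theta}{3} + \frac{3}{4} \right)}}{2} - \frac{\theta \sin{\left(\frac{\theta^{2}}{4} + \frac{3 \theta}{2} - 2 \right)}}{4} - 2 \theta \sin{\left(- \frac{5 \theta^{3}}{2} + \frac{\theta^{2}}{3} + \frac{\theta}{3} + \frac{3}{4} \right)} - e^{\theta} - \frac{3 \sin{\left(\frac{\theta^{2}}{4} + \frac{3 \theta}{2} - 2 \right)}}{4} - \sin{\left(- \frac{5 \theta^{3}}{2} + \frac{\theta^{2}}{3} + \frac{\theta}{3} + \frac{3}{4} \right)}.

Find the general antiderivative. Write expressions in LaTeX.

Integrate term by term and add the pieces.
Check: d/d\theta[\frac{- 2 e^{\theta} + \cos{\left(\frac{\theta^{2}}{4} + \frac{3 \theta}{2} - 2 \right)} + 6 \cos{\left(- \frac{5 \theta^{3}}{2} + \frac{\theta^{2}}{3} + \frac{\theta}{3} + \frac{3}{4} \right)}}{2}] = \frac{45 \theta^{2} \sin{\left(- \frac{5 \theta^{3}}{2} + \frac{\theta^{2}}{3} + \frac{\theta}{3} + \frac{3}{4} \right)}}{2} - \frac{\theta \sin{\left(\frac{\theta^{2}}{4} + \frac{3 \theta}{2} - 2 \right)}}{4} - 2 \theta \sin{\left(- \frac{5 \theta^{3}}{2} + \frac{\theta^{2}}{3} + \frac{\theta}{3} + \frac{3}{4} \right)} - e^{\theta} - \frac{3 \sin{\left(\frac{\theta^{2}}{4} + \frac{3 \theta}{2} - 2 \right)}}{4} - \sin{\left(- \frac{5 \theta^{3}}{2} + \frac{\theta^{2}}{3} + \frac{\theta}{3} + \frac{3}{4} \right)} = f(\theta).

F(\theta) = \frac{- 2 e^{\theta} + \cos{\left(\frac{\theta^{2}}{4} + \frac{3 \theta}{2} - 2 \right)} + 6 \cos{\left(- \frac{5 \theta^{3}}{2} + \frac{\theta^{2}}{3} + \frac{\theta}{3} + \frac{3}{4} \right)}}{2} + C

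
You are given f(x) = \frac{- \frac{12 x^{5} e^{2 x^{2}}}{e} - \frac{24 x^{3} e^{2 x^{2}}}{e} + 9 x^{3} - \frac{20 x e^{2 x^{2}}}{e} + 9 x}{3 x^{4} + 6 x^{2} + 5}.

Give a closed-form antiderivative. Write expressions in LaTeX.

Check any antiderivative F(x) by computing F'(x) and comparing it with f(x).
Check: d/dx[- \frac{e^{2 x^{2}}}{e} + \frac{3 \log{\left(x^{4} + 2 x^{2} + \frac{5}{3} \right)}}{4}] = \frac{- 12 x^{5} e^{2 x^{2}} - 24 x^{3} e^{2 x^{2}} + 9 e x^{3} - 20 x e^{2 x^{2}} + 9 e x}{3 e x^{4} + 6 e x^{2} + 5 e}, which equals f(x).

An antiderivative is F(x) = - \frac{e^{2 x^{2}}}{e} + \frac{3 \log{\left(x^{4} + 2 x^{2} + \frac{5}{3} \right)}}{4}.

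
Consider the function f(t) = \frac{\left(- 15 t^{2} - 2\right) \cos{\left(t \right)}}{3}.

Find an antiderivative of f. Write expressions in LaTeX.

An antiderivative is F(t) = - 5 t^{2} \sin{\left(t \right)} - 10 t \cos{\left(t \right)} + \frac{28 \sin{\left(t \right)}}{3}.

For F(t) to be correct the identity F'(t) - f(t) = 0 must hold.
Check: d/dt[- 5 t^{2} \sin{\left(t \right)} - 10 t \cos{\left(t \right)} + \frac{28 \sin{\left(t \right)}}{3}] = - 5 t^{2} \cos{\left(t \right)} - \frac{2 \cos{\left(t \right)}}{3}, which equals f(t).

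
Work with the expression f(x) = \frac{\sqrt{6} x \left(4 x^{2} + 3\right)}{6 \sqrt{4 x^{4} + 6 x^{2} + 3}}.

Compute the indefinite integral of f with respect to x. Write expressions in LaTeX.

The substitution u = \frac{2 x^{4}}{3} + x^{2} + \frac{1}{2} works: f is exactly (dF/du)*(du/dx) for that inner function.
Check: d/dx[\frac{\sqrt{\frac{2 x^{4}}{3} + x^{2} + \frac{1}{2}}}{2}] = \frac{4 \sqrt{6} x^{3} + 3 \sqrt{6} x}{6 \sqrt{4 x^{4} + 6 x^{2} + 3}}, which equals f(x).

F(x) = \frac{\sqrt{\frac{2 x^{4}}{3} + x^{2} + \frac{1}{2}}}{2} + C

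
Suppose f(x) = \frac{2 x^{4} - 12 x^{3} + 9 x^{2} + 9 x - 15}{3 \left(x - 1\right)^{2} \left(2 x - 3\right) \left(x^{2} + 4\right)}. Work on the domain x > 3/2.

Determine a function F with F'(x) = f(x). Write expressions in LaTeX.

The denominator factors as 3 \left(x - 1\right)^{2} \left(2 x - 3\right) \left(x^{2} + 4\right); partial fractions split f into directly integrable pieces: \frac{19 \left(3 x - 1\right)}{75 \left(x^{2} + 4\right)} - \frac{62}{25 \left(2 x - 3\right)} + \frac{61}{75 \left(x - 1\right)} + \frac{7}{15 \left(x - 1\right)^{2}}.
Check: d/dx[- \frac{186 x \log{\left(x - \frac{3}{2} \right)} - 122 x \log{\left(x - 1 \right)} - 57 x \log{\left(x^{2} + 4 \right)} + 19 x \operatorname{atan}{\left(\frac{x}{2} \right)} - 186 \log{\left(x - \frac{3}{2} \right)} + 122 \log{\left(x - 1 \right)} + 57 \log{\left(x^{2} + 4 \right)} - 19 \operatorname{atan}{\left(\frac{x}{2} \right)} + 70}{150 \left(x - 1\right)}] = \frac{2 x^{4} - 12 x^{3} + 9 x^{2} + 9 x - 15}{6 x^{5} - 21 x^{4} + 48 x^{3} - 93 x^{2} + 96 x - 36}, which equals f(x).

An antiderivative is F(x) = - \frac{186 x \log{\left(x - \frac{3}{2} \right)} - 122 x \log{\left(x - 1 \right)} - 57 x \log{\left(x^{2} + 4 \right)} + 19 x \operatorname{atan}{\left(\frac{x}{2} \right)} - 186 \log{\left(x - \frac{3}{2} \right)} + 122 \log{\left(x - 1 \right)} + 57 \log{\left(x^{2} + 4 \right)} - 19 \operatorname{atan}{\left(\frac{x}{2} \right)} + 70}{150 \left(x - 1\right)}.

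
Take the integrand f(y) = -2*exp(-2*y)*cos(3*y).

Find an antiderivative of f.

An antiderivative is F(y) = -6*exp(-2*y)*sin(3*y)/13 + 4*exp(-2*y)*cos(3*y)/13.

Differentiate the proposed F(y) back; it has to land on f(y) exactly.
Check: d/dy[-6*exp(-2*y)*sin(3*y)/13 + 4*exp(-2*y)*cos(3*y)/13] = -2*exp(-2*y)*cos(3*y) = f(y).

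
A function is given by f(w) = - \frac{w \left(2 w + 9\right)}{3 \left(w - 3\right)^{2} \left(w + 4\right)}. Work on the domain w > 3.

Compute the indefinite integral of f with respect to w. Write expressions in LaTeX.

F(w) = \frac{- 102 w \log{\left(w - 3 \right)} + 4 w \log{\left(w + 4 \right)} + 306 \log{\left(w - 3 \right)} - 12 \log{\left(w + 4 \right)} + 315}{147 w - 441} + C

The denominator factors as 3 \left(w - 3\right)^{2} \left(w + 4\right); partial fractions split f into directly integrable pieces: \frac{4}{147 \left(w + 4\right)} - \frac{34}{49 \left(w - 3\right)} - \frac{15}{7 \left(w - 3\right)^{2}}.
Check: d/dw[\frac{- 102 w \log{\left(w - 3 \right)} + 4 w \log{\left(w + 4 \right)} + 306 \log{\left(w - 3 \right)} - 12 \log{\left(w + 4 \right)} + 315}{147 w - 441}] = \frac{- 2 w^{2} - 9 w}{3 w^{3} - 6 w^{2} - 45 w + 108}, which equals f(w).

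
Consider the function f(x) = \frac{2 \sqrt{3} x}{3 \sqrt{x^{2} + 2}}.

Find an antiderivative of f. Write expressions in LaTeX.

The substitution u = 3 x^{2} + 6 works: f is exactly (dF/du)*(du/dx) for that inner function.
Check: d/dx[\frac{2 \sqrt{3} \sqrt{x^{2} + 2}}{3}] = \frac{2 \sqrt{3} x}{3 \sqrt{x^{2} + 2}} = f(x).

An antiderivative is F(x) = \frac{2 \sqrt{3} \sqrt{x^{2} + 2}}{3}.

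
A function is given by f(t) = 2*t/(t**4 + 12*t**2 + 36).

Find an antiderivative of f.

An antiderivative is F(t) = -1/(t**2 + 6).

f matches the chain-rule pattern g'(h)*h' with inner function h(t) = t**2/2 + 3; substituting u = h(t) collapses the integral.
Check: d/dt[-1/(t**2 + 6)] = 2*t/(t**4 + 12*t**2 + 36) = f(t).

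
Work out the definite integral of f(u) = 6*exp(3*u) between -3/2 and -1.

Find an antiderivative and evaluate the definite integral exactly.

Whatever form F(u) takes, F'(u) = f(u) is non-negotiable.
F(u) = 2*exp(3*u) is an antiderivative of f.
Check: d/du[2*exp(3*u)] = 6*exp(3*u) = f(u).
F(-1) = 2*exp(-3); F(-3/2) = 2*exp(-9/2).
Integral = F(-1) - F(-3/2) = -2*exp(-9/2) + 2*exp(-3).

Antiderivative: F(u) = 2*exp(3*u); value = -2*exp(-9/2) + 2*exp(-3)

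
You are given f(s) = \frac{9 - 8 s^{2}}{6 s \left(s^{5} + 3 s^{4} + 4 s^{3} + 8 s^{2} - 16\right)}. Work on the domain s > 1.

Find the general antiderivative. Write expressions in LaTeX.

The denominator factors as 6 s \left(s - 1\right) \left(s + 2\right)^{2} \left(s^{2} + 4\right); partial fractions split f into directly integrable pieces: \frac{41 \left(s + 1\right)}{480 \left(s^{2} + 4\right)} + \frac{1}{216 \left(s + 2\right)} - \frac{23}{288 \left(s + 2\right)^{2}} + \frac{1}{270 \left(s - 1\right)} - \frac{3}{32 s}.
Check: d/ds[\frac{- 810 s \log{\left(s \right)} + 32 s \log{\left(s - 1 \right)} + 40 s \log{\left(s + 2 \right)} + 369 s \log{\left(s^{2} + 4 \right)} + 369 s \operatorname{atan}{\left(\frac{s}{2} \right)} - 1620 \log{\left(s \right)} + 64 \log{\left(s - 1 \right)} + 80 \log{\left(s + 2 \right)} + 738 \log{\left(s^{2} + 4 \right)} + 738 \operatorname{atan}{\left(\frac{s}{2} \right)} + 690}{8640 \left(s + 2\right)}] = \frac{9 - 8 s^{2}}{6 s^{6} + 18 s^{5} + 24 s^{4} + 48 s^{3} - 96 s}, which equals f(s).

F(s) = \frac{- 810 s \log{\left(s \right)} + 32 s \log{\left(s - 1 \right)} + 40 s \log{\left(s + 2 \right)} + 369 s \log{\left(s^{2} + 4 \right)} + 369 s \operatorname{atan}{\left(\frac{s}{2} \right)} - 1620 \log{\left(s \right)} + 64 \log{\left(s - 1 \right)} + 80 \log{\left(s + 2 \right)} + 738 \log{\left(s^{2} + 4 \right)} + 738 \operatorname{atan}{\left(\frac{s}{2} \right)} + 690}{8640 \left(s + 2\right)} + C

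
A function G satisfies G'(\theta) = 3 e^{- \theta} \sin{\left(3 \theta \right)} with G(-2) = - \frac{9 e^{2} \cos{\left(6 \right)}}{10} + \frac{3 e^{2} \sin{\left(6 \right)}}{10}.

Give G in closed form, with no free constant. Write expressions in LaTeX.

G(\theta) = \frac{3 \left(- \sin{\left(3 \theta \right)} - 3 \cos{\left(3 \theta \right)}\right) e^{- \theta}}{10}

For G(\theta) to be correct, d/d\theta[G] must agree with the stated G'(\theta) identically.
A general antiderivative is - \frac{3 e^{- \theta} \sin{\left(3 \theta \right)}}{10} - \frac{9 e^{- \theta} \cos{\left(3 \theta \right)}}{10} + C.
The condition gives C = - \frac{9 e^{2} \cos{\left(6 \right)}}{10} + \frac{3 e^{2} \sin{\left(6 \right)}}{10} - (- \frac{9 e^{2} \cos{\left(6 \right)}}{10} + \frac{3 e^{2} \sin{\left(6 \right)}}{10}) = 0.
So G(\theta) = \frac{3 \left(- \sin{\left(3 \theta \right)} - 3 \cos{\left(3 \theta \right)}\right) e^{- \theta}}{10}.
Check: d/d\theta[\frac{3 \left(- \sin{\left(3 \theta \right)} - 3 \cos{\left(3 \theta \right)}\right) e^{- \theta}}{10}] = 3 e^{- \theta} \sin{\left(3 \theta \right)} = G'(\theta).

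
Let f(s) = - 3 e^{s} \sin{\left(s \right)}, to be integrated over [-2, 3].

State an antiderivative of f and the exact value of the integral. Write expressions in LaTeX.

Antiderivative: F(s) = - \frac{3 e^{s} \sin{\left(s \right)}}{2} + \frac{3 e^{s} \cos{\left(s \right)}}{2}; value = \frac{3 e^{3} \cos{\left(3 \right)}}{2} - \frac{3 e^{3} \sin{\left(3 \right)}}{2} - \frac{3 \sin{\left(2 \right)}}{2 e^{2}} - \frac{3 \cos{\left(2 \right)}}{2 e^{2}}

Check any antiderivative F(s) by computing F'(s) and comparing it with f(s).
F(s) = - \frac{3 e^{s} \sin{\left(s \right)}}{2} + \frac{3 e^{s} \cos{\left(s \right)}}{2} is an antiderivative of f.
Check: d/ds[- \frac{3 e^{s} \sin{\left(s \right)}}{2} + \frac{3 e^{s} \cos{\left(s \right)}}{2}] = - 3 e^{s} \sin{\left(s \right)} = f(s).
F(3) = \frac{3 e^{3} \cos{\left(3 \right)}}{2} - \frac{3 e^{3} \sin{\left(3 \right)}}{2}; F(-2) = \frac{3 \cos{\left(2 \right)}}{2 e^{2}} + \frac{3 \sin{\left(2 \right)}}{2 e^{2}}.
Integral = F(3) - F(-2) = \frac{3 e^{3} \cos{\left(3 \right)}}{2} - \frac{3 e^{3} \sin{\left(3 \right)}}{2} - \frac{3 \sin{\left(2 \right)}}{2 e^{2}} - \frac{3 \cos{\left(2 \right)}}{2 e^{2}}.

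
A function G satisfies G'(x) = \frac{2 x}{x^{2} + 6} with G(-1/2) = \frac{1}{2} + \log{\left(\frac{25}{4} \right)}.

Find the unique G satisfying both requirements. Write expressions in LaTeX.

The substitution u = x^{2} + 6 works: G'(x) is exactly (dG/du)*(du/dx) for that inner function.
A general antiderivative is \log{\left(x^{2} + 6 \right)} + C.
The condition gives C = \frac{1}{2} + \log{\left(\frac{25}{4} \right)} - (\log{\left(\frac{25}{4} \right)}) = \frac{1}{2}.
So G(x) = \frac{2 \log{\left(x^{2} + 6 \right)} + 1}{2}.
Check: d/dx[\frac{2 \log{\left(x^{2} + 6 \right)} + 1}{2}] = \frac{2 x}{x^{2} + 6} = G'(x).

G(x) = \frac{2 \log{\left(x^{2} + 6 \right)} + 1}{2}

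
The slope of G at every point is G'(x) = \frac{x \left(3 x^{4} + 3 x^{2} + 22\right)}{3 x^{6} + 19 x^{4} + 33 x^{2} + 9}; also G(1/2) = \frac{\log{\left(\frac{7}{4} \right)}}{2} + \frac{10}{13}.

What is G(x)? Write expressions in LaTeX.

G(x) = \frac{\log{\left(3 x^{2} + 1 \right)}}{2} + \frac{5}{2 x^{2} + 6}

Check a candidate G(x) by differentiating: d/dx[G] must match the given G'(x).
A general antiderivative is \frac{\log{\left(3 x^{2} + 1 \right)}}{2} + \frac{5}{2 \left(x^{2} + 3\right)} + C.
The condition gives C = \frac{\log{\left(\frac{7}{4} \right)}}{2} + \frac{10}{13} - (\frac{\log{\left(\frac{7}{4} \right)}}{2} + \frac{10}{13}) = 0.
So G(x) = \frac{\log{\left(3 x^{2} + 1 \right)}}{2} + \frac{5}{2 x^{2} + 6}.
Check: d/dx[\frac{\log{\left(3 x^{2} + 1 \right)}}{2} + \frac{5}{2 x^{2} + 6}] = \frac{3 x^{5} + 3 x^{3} + 22 x}{3 x^{6} + 19 x^{4} + 33 x^{2} + 9}, which equals G'(x).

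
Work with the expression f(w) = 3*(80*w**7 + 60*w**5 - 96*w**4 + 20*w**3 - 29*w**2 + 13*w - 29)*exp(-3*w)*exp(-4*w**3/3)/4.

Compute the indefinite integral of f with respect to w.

Recognize the product-rule pattern: f = u'v + uv' with u = -15*w**5 - 3*w**2/4 - 15*w/4 + 6, v = exp(-4*w**3/3 - 3*w), so integration by parts undoes it.
Check: d/dw[-3*(20*w**5 + w**2 + 5*w - 8)*exp(-3*w)*exp(-4*w**3/3)/4] = (240*w**7 + 180*w**5 - 288*w**4 + 60*w**3 - 87*w**2 + 39*w - 87)*exp(-3*w)*exp(-4*w**3/3)/4, which equals f(w).

F(w) = -3*(20*w**5 + w**2 + 5*w - 8)*exp(-3*w)*exp(-4*w**3/3)/4 + C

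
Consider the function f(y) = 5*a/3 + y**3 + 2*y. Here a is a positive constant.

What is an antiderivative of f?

The integrand splits into summands that can be handled one at a time.
Check: d/dy[5*a*y/3 + y**4/4 + y**2] = 5*a/3 + y**3 + 2*y = f(y).

An antiderivative is F(y) = 5*a*y/3 + y**4/4 + y**2.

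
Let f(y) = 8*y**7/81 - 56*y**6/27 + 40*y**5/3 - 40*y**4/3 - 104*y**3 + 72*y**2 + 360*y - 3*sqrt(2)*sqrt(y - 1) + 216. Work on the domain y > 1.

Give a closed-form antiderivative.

Integrate term by term and add the pieces.
Check: d/dy[(y**8 - 24*y**7 + 180*y**6 - 216*y**5 - 2106*y**4 + 1944*y**3 + 14580*y**2 - 162*sqrt(2)*y*sqrt(y - 1) + 17496*y + 162*sqrt(2)*sqrt(y - 1) + 6561)/81] = (8*y**7*sqrt(y - 1) - 168*y**6*sqrt(y - 1) + 1080*y**5*sqrt(y - 1) - 1080*y**4*sqrt(y - 1) - 8424*y**3*sqrt(y - 1) + 5832*y**2*sqrt(y - 1) + 29160*y*sqrt(y - 1) - 243*sqrt(2)*y + 17496*sqrt(y - 1) + 243*sqrt(2))/(81*sqrt(y - 1)), which equals f(y).

An antiderivative is F(y) = (y**8 - 24*y**7 + 180*y**6 - 216*y**5 - 2106*y**4 + 1944*y**3 + 14580*y**2 - 162*sqrt(2)*y*sqrt(y - 1) + 17496*y + 162*sqrt(2)*sqrt(y - 1) + 6561)/81.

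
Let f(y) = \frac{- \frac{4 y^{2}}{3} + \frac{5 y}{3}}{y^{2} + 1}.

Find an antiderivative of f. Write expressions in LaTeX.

An antiderivative is F(y) = - \frac{4 y}{3} + \frac{5 \log{\left(y^{2} + 1 \right)}}{6} + \frac{4 \operatorname{atan}{\left(y \right)}}{3}.

Recover f(y) by differentiating a candidate F(y); any mismatch rules it out.
Check: d/dy[- \frac{4 y}{3} + \frac{5 \log{\left(y^{2} + 1 \right)}}{6} + \frac{4 \operatorname{atan}{\left(y \right)}}{3}] = \frac{- 4 y^{2} + 5 y}{3 y^{2} + 3}, which equals f(y).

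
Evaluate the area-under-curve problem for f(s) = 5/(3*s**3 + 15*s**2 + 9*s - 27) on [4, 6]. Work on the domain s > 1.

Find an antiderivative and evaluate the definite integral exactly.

Antiderivative: F(s) = 5*log(s - 1)/48 - 5*log(s + 3)/48 + 5/(12*s + 36); value = -5*log(9)/48 - 5*log(3)/48 - 5/378 + 5*log(5)/48 + 5*log(7)/48

The denominator factors as 3*(s - 1)*(s + 3)**2; partial fractions split f into directly integrable pieces: -5/(48*(s + 3)) - 5/(12*(s + 3)**2) + 5/(48*(s - 1)).
F(s) = 5*log(s - 1)/48 - 5*log(s + 3)/48 + 5/(12*s + 36) is an antiderivative of f.
Check: d/ds[5*log(s - 1)/48 - 5*log(s + 3)/48 + 5/(12*s + 36)] = 5/(3*s**3 + 15*s**2 + 9*s - 27) = f(s).
F(6) = -5*log(9)/48 + 5/108 + 5*log(5)/48; F(4) = -5*log(7)/48 + 5/84 + 5*log(3)/48.
Integral = F(6) - F(4) = -5*log(9)/48 - 5*log(3)/48 - 5/378 + 5*log(5)/48 + 5*log(7)/48.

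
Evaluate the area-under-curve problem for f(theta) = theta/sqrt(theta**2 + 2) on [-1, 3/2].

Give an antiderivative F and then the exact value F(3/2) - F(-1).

Antiderivative: F(theta) = sqrt(theta**2 + 2); value = -sqrt(3) + sqrt(17)/2

The substitution u = theta**2 + 2 works: f is exactly (dF/du)*(du/dtheta) for that inner function.
F(theta) = sqrt(theta**2 + 2) is an antiderivative of f.
Check: d/dtheta[sqrt(theta**2 + 2)] = theta/sqrt(theta**2 + 2) = f(theta).
F(3/2) = sqrt(17)/2; F(-1) = sqrt(3).
Integral = F(3/2) - F(-1) = -sqrt(3) + sqrt(17)/2.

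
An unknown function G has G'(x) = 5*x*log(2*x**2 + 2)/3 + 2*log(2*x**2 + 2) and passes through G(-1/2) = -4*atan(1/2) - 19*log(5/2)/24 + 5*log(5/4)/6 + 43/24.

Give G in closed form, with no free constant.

G(x) = -5*x**2/6 - 4*x + (5*x**2/6 + 2*x)*log(2*x**2 + 2) + 5*log(x**2 + 1)/6 + 4*atan(x)

Integrate term by term and add the pieces.
A general antiderivative is -5*x**2/6 - 4*x + (5*x**2/6 + 2*x)*log(2*x**2 + 2) + 5*log(x**2 + 1)/6 + 4*atan(x) + C.
The condition gives C = -4*atan(1/2) - 19*log(5/2)/24 + 5*log(5/4)/6 + 43/24 - (-4*atan(1/2) - 19*log(5/2)/24 + 5*log(5/4)/6 + 43/24) = 0.
So G(x) = -5*x**2/6 - 4*x + (5*x**2/6 + 2*x)*log(2*x**2 + 2) + 5*log(x**2 + 1)/6 + 4*atan(x).
Check: d/dx[-5*x**2/6 - 4*x + (5*x**2/6 + 2*x)*log(2*x**2 + 2) + 5*log(x**2 + 1)/6 + 4*atan(x)] = 5*x*log(x**2 + 1)/3 + 5*x*log(2)/3 + 2*log(x**2 + 1) + 2*log(2), which equals G'(x).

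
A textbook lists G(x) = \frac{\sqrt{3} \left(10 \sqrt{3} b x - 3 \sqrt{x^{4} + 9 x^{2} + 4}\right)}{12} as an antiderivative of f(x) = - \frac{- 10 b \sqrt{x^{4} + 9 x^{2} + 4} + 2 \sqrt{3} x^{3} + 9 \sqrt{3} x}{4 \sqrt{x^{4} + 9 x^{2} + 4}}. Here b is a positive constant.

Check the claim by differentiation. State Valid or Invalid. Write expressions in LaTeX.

Valid. The derivative of G reproduces f.

d/dx[G] = \frac{10 b \sqrt{x^{4} + 9 x^{2} + 4} - 2 \sqrt{3} x^{3} - 9 \sqrt{3} x}{4 \sqrt{x^{4} + 9 x^{2} + 4}}
This equals f(x) exactly, so the claim holds.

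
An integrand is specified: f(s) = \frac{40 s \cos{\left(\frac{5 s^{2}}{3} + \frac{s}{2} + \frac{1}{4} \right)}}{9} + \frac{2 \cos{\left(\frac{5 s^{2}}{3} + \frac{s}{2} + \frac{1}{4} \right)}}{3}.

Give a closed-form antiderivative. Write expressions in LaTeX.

An antiderivative is F(s) = \frac{4 \sin{\left(\frac{5 s^{2}}{3} + \frac{s}{2} + \frac{1}{4} \right)}}{3}.

f matches the chain-rule pattern g'(h)*h' with inner function h(s) = \frac{5 s^{2}}{3} + \frac{s}{2} + \frac{1}{4}; substituting u = h(s) collapses the integral.
Check: d/ds[\frac{4 \sin{\left(\frac{5 s^{2}}{3} + \frac{s}{2} + \frac{1}{4} \right)}}{3}] = \frac{40 s \cos{\left(\frac{5 s^{2}}{3} + \frac{s}{2} + \frac{1}{4} \right)}}{9} + \frac{2 \cos{\left(\frac{5 s^{2}}{3} + \frac{s}{2} + \frac{1}{4} \right)}}{3} = f(s).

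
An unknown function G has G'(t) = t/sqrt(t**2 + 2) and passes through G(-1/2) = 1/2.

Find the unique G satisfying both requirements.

The substitution u = t**2 + 2 works: G'(t) is exactly (dG/du)*(du/dt) for that inner function.
A general antiderivative is sqrt(t**2 + 2) + C.
The condition gives C = 1/2 - (3/2) = -1.
So G(t) = sqrt(t**2 + 2) - 1.
Check: d/dt[sqrt(t**2 + 2) - 1] = t/sqrt(t**2 + 2) = G'(t).

G(t) = sqrt(t**2 + 2) - 1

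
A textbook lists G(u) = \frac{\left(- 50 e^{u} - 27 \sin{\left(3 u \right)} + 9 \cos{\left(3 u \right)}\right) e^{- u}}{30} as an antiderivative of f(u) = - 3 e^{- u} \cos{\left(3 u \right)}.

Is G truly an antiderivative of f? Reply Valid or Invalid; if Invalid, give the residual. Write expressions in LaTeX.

d/du[G] = - 3 e^{- u} \cos{\left(3 u \right)}
This equals f(u) exactly, so the claim holds.

Valid - the claim checks out under differentiation.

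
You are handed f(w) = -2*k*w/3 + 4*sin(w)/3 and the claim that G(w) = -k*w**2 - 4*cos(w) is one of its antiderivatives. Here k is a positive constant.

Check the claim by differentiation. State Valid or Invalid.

d/dw[G] = -2*k*w + 4*sin(w)
d/dw[G] - f(w) = -4*k*w/3 + 8*sin(w)/3 != 0.

Invalid: d/dw[G] - f = -4*k*w/3 + 8*sin(w)/3, which is not 0.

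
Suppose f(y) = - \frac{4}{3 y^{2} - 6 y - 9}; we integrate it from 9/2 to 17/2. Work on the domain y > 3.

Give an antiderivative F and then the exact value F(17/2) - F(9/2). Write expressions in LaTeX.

Factor the denominator (3 \left(y - 3\right) \left(y + 1\right)) and decompose: f = \frac{1}{3 \left(y + 1\right)} - \frac{1}{3 \left(y - 3\right)}; each piece integrates to a log, atan, or power term.
F(y) = - \frac{\log{\left(y - 3 \right)}}{3} + \frac{\log{\left(y + 1 \right)}}{3} is an antiderivative of f.
Check: d/dy[- \frac{\log{\left(y - 3 \right)}}{3} + \frac{\log{\left(y + 1 \right)}}{3}] = - \frac{4}{3 y^{2} - 6 y - 9} = f(y).
F(17/2) = - \frac{\log{\left(\frac{11}{2} \right)}}{3} + \frac{\log{\left(\frac{19}{2} \right)}}{3}; F(9/2) = - \frac{\log{\left(\frac{3}{2} \right)}}{3} + \frac{\log{\left(\frac{11}{2} \right)}}{3}.
Integral = F(17/2) - F(9/2) = - \frac{2 \log{\left(\frac{11}{2} \right)}}{3} + \frac{\log{\left(\frac{3}{2} \right)}}{3} + \frac{\log{\left(\frac{19}{2} \right)}}{3}.

Antiderivative: F(y) = - \frac{\log{\left(y - 3 \right)}}{3} + \frac{\log{\left(y + 1 \right)}}{3}; value = - \frac{2 \log{\left(\frac{11}{2} \right)}}{3} + \frac{\log{\left(\frac{3}{2} \right)}}{3} + \frac{\log{\left(\frac{19}{2} \right)}}{3}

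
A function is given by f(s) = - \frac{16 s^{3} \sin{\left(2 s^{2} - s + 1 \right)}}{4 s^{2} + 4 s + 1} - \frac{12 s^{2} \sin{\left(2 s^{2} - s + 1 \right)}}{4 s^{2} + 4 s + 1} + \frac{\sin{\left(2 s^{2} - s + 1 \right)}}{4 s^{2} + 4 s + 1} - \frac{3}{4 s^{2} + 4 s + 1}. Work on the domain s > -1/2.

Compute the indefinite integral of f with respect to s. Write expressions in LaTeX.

The integrand splits into summands that can be handled one at a time.
Check: d/ds[\frac{2 \left(2 s + 1\right) \cos{\left(2 s^{2} - s + 1 \right)} + 3}{2 \left(2 s + 1\right)}] = \frac{- 16 s^{3} \sin{\left(2 s^{2} - s + 1 \right)} - 12 s^{2} \sin{\left(2 s^{2} - s + 1 \right)} + \sin{\left(2 s^{2} - s + 1 \right)} - 3}{4 s^{2} + 4 s + 1}, which equals f(s).

F(s) = \frac{2 \left(2 s + 1\right) \cos{\left(2 s^{2} - s + 1 \right)} + 3}{2 \left(2 s + 1\right)} + C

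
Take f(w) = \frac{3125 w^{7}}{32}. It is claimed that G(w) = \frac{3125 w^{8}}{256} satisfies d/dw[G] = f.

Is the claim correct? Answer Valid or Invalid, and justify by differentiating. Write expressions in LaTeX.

Valid - differentiating G returns exactly f.

d/dw[G] = \frac{3125 w^{7}}{32}
This equals f(w) exactly, so the claim holds.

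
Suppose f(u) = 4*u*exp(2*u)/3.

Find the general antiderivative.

F(u) = (2*u - 1)*exp(2*u)/3 + C

Recognize the product-rule pattern: f = v'r + vr' with v = 2*u/3 - 1/3, r = exp(2*u), so integration by parts undoes it.
Check: d/du[(2*u - 1)*exp(2*u)/3] = 4*u*exp(2*u)/3 = f(u).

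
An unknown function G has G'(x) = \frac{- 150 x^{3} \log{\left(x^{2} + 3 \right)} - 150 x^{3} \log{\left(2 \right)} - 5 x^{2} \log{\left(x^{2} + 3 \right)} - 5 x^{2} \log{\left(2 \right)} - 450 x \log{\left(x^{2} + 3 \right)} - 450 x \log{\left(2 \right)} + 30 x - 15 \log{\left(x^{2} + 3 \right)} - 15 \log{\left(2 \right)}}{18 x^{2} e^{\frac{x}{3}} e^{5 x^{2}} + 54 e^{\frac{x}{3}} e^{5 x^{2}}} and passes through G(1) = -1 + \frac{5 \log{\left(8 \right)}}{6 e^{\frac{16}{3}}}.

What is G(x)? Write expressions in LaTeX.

G(x) = \frac{5 e^{- 5 x^{2} - \frac{x}{3}} \log{\left(2 x^{2} + 6 \right)} - 6}{6}

Recognize the product-rule pattern: G'(x) = u'v + uv' with u = \frac{5 e^{- 5 x^{2} - \frac{x}{3}}}{6}, v = \log{\left(2 x^{2} + 6 \right)}, so integration by parts undoes it.
A general antiderivative is \frac{5 e^{- 5 x^{2} - \frac{x}{3}} \log{\left(2 x^{2} + 6 \right)}}{6} + C.
The condition gives C = -1 + \frac{5 \log{\left(8 \right)}}{6 e^{\frac{16}{3}}} - (\frac{5 \log{\left(8 \right)}}{6 e^{\frac{16}{3}}}) = -1.
So G(x) = \frac{5 e^{- 5 x^{2} - \frac{x}{3}} \log{\left(2 x^{2} + 6 \right)} - 6}{6}.
Check: d/dx[\frac{5 e^{- 5 x^{2} - \frac{x}{3}} \log{\left(2 x^{2} + 6 \right)} - 6}{6}] = \frac{- 150 x^{3} \log{\left(x^{2} + 3 \right)} - 150 x^{3} \log{\left(2 \right)} - 5 x^{2} \log{\left(x^{2} + 3 \right)} - 5 x^{2} \log{\left(2 \right)} - 450 x \log{\left(x^{2} + 3 \right)} - 450 x \log{\left(2 \right)} + 30 x - 15 \log{\left(x^{2} + 3 \right)} - 15 \log{\left(2 \right)}}{18 x^{2} e^{\frac{x}{3}} e^{5 x^{2}} + 54 e^{\frac{x}{3}} e^{5 x^{2}}} = G'(x).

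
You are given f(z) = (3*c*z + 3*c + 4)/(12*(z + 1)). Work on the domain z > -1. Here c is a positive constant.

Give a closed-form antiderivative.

An antiderivative is F(z) = (3*c*z + 4*log(3*z/2 + 3/2))/12.

For F(z) to be correct the identity F'(z) - f(z) = 0 must hold.
Check: d/dz[(3*c*z + 4*log(3*z/2 + 3/2))/12] = (3*c*z + 3*c + 4)/(12*z + 12), which equals f(z).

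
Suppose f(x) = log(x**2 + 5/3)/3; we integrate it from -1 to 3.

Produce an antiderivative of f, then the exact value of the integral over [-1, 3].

Any candidate F(x) must reproduce f(x) exactly when differentiated.
F(x) = x*log(x**2 + 5/3)/3 - 2*x/3 + 2*sqrt(15)*atan(sqrt(15)*x/5)/9 is an antiderivative of f.
Check: d/dx[x*log(x**2 + 5/3)/3 - 2*x/3 + 2*sqrt(15)*atan(sqrt(15)*x/5)/9] = log(x**2 + 5/3)/3 = f(x).
F(3) = -2 + 2*sqrt(15)*atan(3*sqrt(15)/5)/9 + log(32/3); F(-1) = -2*sqrt(15)*atan(sqrt(15)/5)/9 - log(8/3)/3 + 2/3.
Integral = F(3) - F(-1) = -8/3 + log(8/3)/3 + 2*sqrt(15)*atan(sqrt(15)/5)/9 + 2*sqrt(15)*atan(3*sqrt(15)/5)/9 + log(32/3).

Antiderivative: F(x) = x*log(x**2 + 5/3)/3 - 2*x/3 + 2*sqrt(15)*atan(sqrt(15)*x/5)/9; value = -8/3 + log(8/3)/3 + 2*sqrt(15)*atan(sqrt(15)/5)/9 + 2*sqrt(15)*atan(3*sqrt(15)/5)/9 + log(32/3)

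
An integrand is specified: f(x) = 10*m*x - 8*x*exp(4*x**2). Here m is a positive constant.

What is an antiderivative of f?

An antiderivative is F(x) = 5*m*x**2 - exp(4*x**2).

Integrate term by term and add the pieces.
Check: d/dx[5*m*x**2 - exp(4*x**2)] = 10*m*x - 8*x*exp(4*x**2) = f(x).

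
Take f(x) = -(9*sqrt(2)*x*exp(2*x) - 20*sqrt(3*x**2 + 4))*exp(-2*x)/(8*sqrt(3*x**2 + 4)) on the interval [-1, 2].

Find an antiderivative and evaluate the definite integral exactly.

Antiderivative: F(x) = -3*sqrt(3*x**2/2 + 2)/4 - 5*exp(-2*x)/4; value = -3*sqrt(2)/2 - 5*exp(-4)/4 + 3*sqrt(14)/8 + 5*exp(2)/4

Recover f(x) by differentiating a candidate F(x); any mismatch rules it out.
F(x) = -3*sqrt(3*x**2/2 + 2)/4 - 5*exp(-2*x)/4 is an antiderivative of f.
Check: d/dx[-3*sqrt(3*x**2/2 + 2)/4 - 5*exp(-2*x)/4] = (-9*sqrt(2)*x*exp(2*x) + 20*sqrt(3*x**2 + 4))*exp(-2*x)/(8*sqrt(3*x**2 + 4)), which equals f(x).
F(2) = -3*sqrt(2)/2 - 5*exp(-4)/4; F(-1) = -5*exp(2)/4 - 3*sqrt(14)/8.
Integral = F(2) - F(-1) = -3*sqrt(2)/2 - 5*exp(-4)/4 + 3*sqrt(14)/8 + 5*exp(2)/4.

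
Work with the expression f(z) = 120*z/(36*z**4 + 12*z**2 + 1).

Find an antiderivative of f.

An antiderivative is F(z) = -5/(3*z**2 + 1/2).

f matches the chain-rule pattern g'(h)*h' with inner function h(z) = 3*z**2 + 1/2; substituting u = h(z) collapses the integral.
Check: d/dz[-5/(3*z**2 + 1/2)] = 120*z/(36*z**4 + 12*z**2 + 1) = f(z).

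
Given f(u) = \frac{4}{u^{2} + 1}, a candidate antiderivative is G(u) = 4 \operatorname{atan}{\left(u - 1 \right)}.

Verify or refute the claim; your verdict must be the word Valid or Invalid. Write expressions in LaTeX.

d/du[G] = \frac{4}{u^{2} - 2 u + 2}
d/du[G] - f(u) = \frac{8 u - 4}{u^{4} - 2 u^{3} + 3 u^{2} - 2 u + 2} != 0.

Invalid: d/du[G] - f = \frac{8 u - 4}{u^{4} - 2 u^{3} + 3 u^{2} - 2 u + 2}, which is not 0.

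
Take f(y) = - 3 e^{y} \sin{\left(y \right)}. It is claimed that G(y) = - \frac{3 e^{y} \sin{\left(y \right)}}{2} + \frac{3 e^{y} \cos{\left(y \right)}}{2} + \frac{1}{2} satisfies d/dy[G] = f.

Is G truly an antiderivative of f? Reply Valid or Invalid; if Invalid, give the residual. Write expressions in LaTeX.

Valid - the claim checks out under differentiation.

d/dy[G] = - 3 e^{y} \sin{\left(y \right)}
This equals f(y) exactly, so the claim holds.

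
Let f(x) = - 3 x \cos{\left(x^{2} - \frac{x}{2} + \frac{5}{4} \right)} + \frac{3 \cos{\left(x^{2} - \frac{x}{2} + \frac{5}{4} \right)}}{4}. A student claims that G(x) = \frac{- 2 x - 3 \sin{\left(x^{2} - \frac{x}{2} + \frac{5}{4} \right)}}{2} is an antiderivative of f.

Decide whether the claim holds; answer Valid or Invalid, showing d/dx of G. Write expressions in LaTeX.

Invalid: d/dx[G] - f = -1, which is not 0.

d/dx[G] = - 3 x \cos{\left(x^{2} - \frac{x}{2} + \frac{5}{4} \right)} + \frac{3 \cos{\left(x^{2} - \frac{x}{2} + \frac{5}{4} \right)}}{4} - 1
d/dx[G] - f(x) = -1 != 0.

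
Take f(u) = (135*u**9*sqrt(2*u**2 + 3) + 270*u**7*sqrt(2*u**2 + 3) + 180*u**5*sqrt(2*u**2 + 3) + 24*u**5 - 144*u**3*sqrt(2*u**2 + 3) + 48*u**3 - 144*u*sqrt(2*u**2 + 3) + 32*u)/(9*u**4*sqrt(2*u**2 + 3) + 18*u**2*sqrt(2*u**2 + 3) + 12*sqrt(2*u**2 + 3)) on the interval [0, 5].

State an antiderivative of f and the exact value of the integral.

Recover f(u) by differentiating a candidate F(u); any mismatch rules it out.
F(u) = 5*u**6/2 + 4*sqrt(2*u**2 + 3)/3 - 4*log(u**4 + 2*u**2 + 4/3) is an antiderivative of f.
Check: d/du[5*u**6/2 + 4*sqrt(2*u**2 + 3)/3 - 4*log(u**4 + 2*u**2 + 4/3)] = (135*u**9*sqrt(2*u**2 + 3) + 270*u**7*sqrt(2*u**2 + 3) + 180*u**5*sqrt(2*u**2 + 3) + 24*u**5 - 144*u**3*sqrt(2*u**2 + 3) + 48*u**3 - 144*u*sqrt(2*u**2 + 3) + 32*u)/(9*u**4*sqrt(2*u**2 + 3) + 18*u**2*sqrt(2*u**2 + 3) + 12*sqrt(2*u**2 + 3)) = f(u).
F(5) = -4*log(2029/3) + 4*sqrt(53)/3 + 78125/2; F(0) = -4*log(4/3) + 4*sqrt(3)/3.
Integral = F(5) - F(0) = -4*log(2029/3) - 4*sqrt(3)/3 + 4*log(4/3) + 4*sqrt(53)/3 + 78125/2.

Antiderivative: F(u) = 5*u**6/2 + 4*sqrt(2*u**2 + 3)/3 - 4*log(u**4 + 2*u**2 + 4/3); value = -4*log(2029/3) - 4*sqrt(3)/3 + 4*log(4/3) + 4*sqrt(53)/3 + 78125/2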